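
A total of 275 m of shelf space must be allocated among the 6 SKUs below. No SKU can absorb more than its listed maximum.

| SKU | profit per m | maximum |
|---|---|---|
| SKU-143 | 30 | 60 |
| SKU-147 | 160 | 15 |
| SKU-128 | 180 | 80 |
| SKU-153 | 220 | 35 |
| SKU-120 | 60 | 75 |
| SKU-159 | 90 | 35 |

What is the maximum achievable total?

Highest profit per m first: SKU-153 220 > SKU-128 180 > SKU-147 160 > SKU-159 90 > SKU-120 60 > SKU-143 30.
SKU-153: +35 to 35 (cap) — 240 left.
Give SKU-128 80 to hit its cap of 80 — 160 left.
SKU-147 takes 15 to reach its cap of 15 — 145 left.
SKU-159 takes 35 to reach its cap of 35 — 110 left.
Give SKU-120 75 to hit its cap of 75 — 35 left.
Only 35 left; SKU-143 takes them to reach 35.
Total = 30×35 + 160×15 + 180×80 + 220×35 + 60×75 + 90×35 = 33200.

33200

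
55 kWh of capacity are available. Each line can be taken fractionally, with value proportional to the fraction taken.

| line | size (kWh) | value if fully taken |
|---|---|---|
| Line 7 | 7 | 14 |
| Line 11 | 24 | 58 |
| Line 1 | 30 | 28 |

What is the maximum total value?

94.4

Best value per unit of size first: Line 11 58/24≈2.42, Line 7 14/7≈2, Line 1 28/30≈0.933.
Take all of Line 11 (24 kWh, value 58) — 31 kWh left.
Take all of Line 7 (7 kWh, value 14) — 24 kWh left.
24 kWh left: a 24/30 share of Line 1 gives 28×24/30 = 22.4.
Total value = 94.4.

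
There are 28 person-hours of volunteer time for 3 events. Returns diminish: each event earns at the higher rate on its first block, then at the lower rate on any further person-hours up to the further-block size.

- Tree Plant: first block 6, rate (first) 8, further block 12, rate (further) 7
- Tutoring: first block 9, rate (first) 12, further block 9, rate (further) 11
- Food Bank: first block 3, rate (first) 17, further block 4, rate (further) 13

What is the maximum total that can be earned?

Treat each block as its own option and order by rate: Food Bank/first 17 > Food Bank/second 13 > Tutoring/first 12 > Tutoring/second 11 > Tree Plant/first 8 > Tree Plant/second 7.
Fill Food Bank first block (3 at 17) ; 25 left.
Fill Food Bank second block (4 at 13) ; 21 left.
Tutoring first at 12: fill all 9 ; 12 left.
Fill Tutoring second block (9 at 11) ; 3 left.
Tree Plant first at 8: only 3 left, fill 3.
Total = 17×3 + 13×4 + 12×9 + 11×9 + 8×3 = 334.

334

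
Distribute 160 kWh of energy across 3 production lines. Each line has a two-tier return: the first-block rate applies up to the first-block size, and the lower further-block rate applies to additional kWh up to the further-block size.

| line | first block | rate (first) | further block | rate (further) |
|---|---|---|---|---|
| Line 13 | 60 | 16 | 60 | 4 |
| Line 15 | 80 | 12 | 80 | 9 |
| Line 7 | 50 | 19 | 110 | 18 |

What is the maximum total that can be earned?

Treat each block as its own option and order by rate: Line 7/tier1 19 > Line 7/tier2 18 > Line 13/tier1 16 > Line 15/tier1 12 > Line 15/tier2 9 > Line 13/tier2 4.
Line 7/tier1 (19): +50 ; 110 left.
Fill Line 7 tier2 block (110 at 18) ; 0 left.
Total = 19×50 + 18×110 = 2930.

2930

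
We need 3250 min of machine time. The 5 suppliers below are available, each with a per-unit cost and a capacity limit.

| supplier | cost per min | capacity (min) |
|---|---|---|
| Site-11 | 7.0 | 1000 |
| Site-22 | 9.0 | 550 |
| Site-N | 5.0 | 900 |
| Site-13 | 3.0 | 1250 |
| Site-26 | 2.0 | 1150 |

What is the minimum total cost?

10300

Cheapest first:
Site-26 at 2.0: take all 1150 min → 2100 still needed.
Site-13 (3.0): use full 1250 → 850 min to go.
Site-N (5.0): take the remaining 850 → done.
Site-11, Site-22: unused.
Cost = 1150×2.0 + 1250×3.0 + 850×5.0 = 10300.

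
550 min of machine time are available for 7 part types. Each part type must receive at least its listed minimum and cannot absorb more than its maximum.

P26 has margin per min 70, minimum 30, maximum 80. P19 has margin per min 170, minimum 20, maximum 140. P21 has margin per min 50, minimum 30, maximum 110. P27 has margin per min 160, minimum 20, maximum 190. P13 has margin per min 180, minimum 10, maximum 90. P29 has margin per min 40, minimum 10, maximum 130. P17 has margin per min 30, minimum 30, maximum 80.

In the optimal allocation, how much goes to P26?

60

Meeting every minimum uses 30+20+30+20+10+10+30 = 150 min, leaving 400.
Order the part types by margin per min: P13 180 > P19 170 > P27 160 > P26 70 > P21 50 > P29 40 > P17 30.
P13: +80 to 90 (cap) — 320 left.
Give P19 120 more to hit its cap of 140 — 200 left.
P27 takes 170 more to reach its cap of 190 — 30 left.
Only 30 left; P26 takes them to reach 60.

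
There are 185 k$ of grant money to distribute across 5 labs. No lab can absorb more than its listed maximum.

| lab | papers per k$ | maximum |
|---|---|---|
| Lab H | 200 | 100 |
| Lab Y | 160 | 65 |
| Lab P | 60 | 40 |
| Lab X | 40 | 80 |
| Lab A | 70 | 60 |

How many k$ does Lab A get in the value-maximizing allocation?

20

Order the labs by papers per k$: Lab H 200 > Lab Y 160 > Lab A 70 > Lab P 60 > Lab X 40.
Give Lab H 100 to hit its cap of 100 → 85 left.
Give Lab Y 65 to hit its cap of 65 → 20 left.
Lab A has room for 60 but only 20 remain, so it gets 20.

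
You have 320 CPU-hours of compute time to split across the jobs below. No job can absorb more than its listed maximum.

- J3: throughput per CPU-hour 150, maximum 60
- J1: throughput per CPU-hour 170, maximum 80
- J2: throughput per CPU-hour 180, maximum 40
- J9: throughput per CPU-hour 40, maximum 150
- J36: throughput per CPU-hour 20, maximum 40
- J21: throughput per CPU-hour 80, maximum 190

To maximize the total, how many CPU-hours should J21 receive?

Rank by throughput per CPU-hour: J2 180 > J1 170 > J3 150 > J21 80 > J9 40 > J36 20.
J2: +40 to 40 (cap) → 280 left.
J1: +80 to 80 (cap) → 200 left.
Give J3 60 to hit its cap of 60 → 140 left.
J21 has room for 190 but only 140 remain, so it gets 140.

140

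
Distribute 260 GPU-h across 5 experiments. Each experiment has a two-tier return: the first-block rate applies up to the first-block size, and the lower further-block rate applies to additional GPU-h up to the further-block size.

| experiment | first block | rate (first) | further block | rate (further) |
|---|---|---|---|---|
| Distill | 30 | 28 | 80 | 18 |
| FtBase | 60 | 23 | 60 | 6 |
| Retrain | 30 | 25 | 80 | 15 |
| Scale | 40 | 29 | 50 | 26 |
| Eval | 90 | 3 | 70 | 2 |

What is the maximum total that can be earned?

Treat each block as its own option and order by rate: Scale/first 29 > Distill/first 28 > Scale/second 26 > Retrain/first 25 > FtBase/first 23 > Distill/second 18 > Retrain/second 15 > FtBase/second 6 > Eval/first 3 > Eval/second 2.
Fill Scale first block (40 at 29) ; 220 left.
Distill/first (28): +30 ; 190 left.
Scale second at 26: fill all 50 ; 140 left.
Retrain first at 25: fill all 30 ; 110 left.
FtBase first at 23: fill all 60 ; 50 left.
Distill/second: +50 of 80 at 18; pool empty.
Total = 29×40 + 28×30 + 26×50 + 25×30 + 23×60 + 18×50 = 6330.

6330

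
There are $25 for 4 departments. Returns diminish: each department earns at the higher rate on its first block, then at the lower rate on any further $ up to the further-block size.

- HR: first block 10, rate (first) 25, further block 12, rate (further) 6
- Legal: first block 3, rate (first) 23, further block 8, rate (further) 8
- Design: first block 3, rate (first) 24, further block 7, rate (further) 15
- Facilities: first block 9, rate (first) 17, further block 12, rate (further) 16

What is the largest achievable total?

Rank every tier by rate: HR/T1 25 > Design/T1 24 > Legal/T1 23 > Facilities/T1 17 > Facilities/T2 16 > Design/T2 15 > Legal/T2 8 > HR/T2 6.
HR/T1 (25): +10 — 15 left.
Design T1 at 24: fill all 3 — 12 left.
Legal T1 at 23: fill all 3 — 9 left.
Facilities T1 at 17: fill all 9 — 0 left.
Total = 25×10 + 24×3 + 23×3 + 17×9 = 544.

544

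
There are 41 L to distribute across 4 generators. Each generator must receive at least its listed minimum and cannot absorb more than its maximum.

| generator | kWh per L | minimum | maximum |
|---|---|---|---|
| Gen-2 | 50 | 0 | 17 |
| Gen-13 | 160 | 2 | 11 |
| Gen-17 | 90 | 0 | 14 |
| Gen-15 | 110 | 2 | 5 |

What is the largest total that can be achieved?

4120

Meeting every minimum uses 0+2+0+2 = 4 L, leaving 37.
Rank by kWh per L: Gen-13 160 > Gen-15 110 > Gen-17 90 > Gen-2 50.
Gen-13 takes 9 more to reach its cap of 11 ; 28 left.
Gen-15: +3 to 5 (cap) ; 25 left.
Gen-17: +14 to 14 (cap) ; 11 left.
Gen-2 has room for 17 more but only 11 remain, so it gets 11.
Total = 50×11 + 160×11 + 90×14 + 110×5 = 4120.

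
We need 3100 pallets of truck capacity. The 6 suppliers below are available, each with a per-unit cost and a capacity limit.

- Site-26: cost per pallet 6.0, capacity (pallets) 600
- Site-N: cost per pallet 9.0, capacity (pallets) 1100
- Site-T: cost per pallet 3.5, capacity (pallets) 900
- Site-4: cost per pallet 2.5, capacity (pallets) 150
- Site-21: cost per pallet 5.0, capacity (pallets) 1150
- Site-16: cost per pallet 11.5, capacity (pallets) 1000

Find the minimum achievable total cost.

15575

Cheapest first:
Site-4 at 2.5: take all 150 pallets — 2950 still needed.
Site-T (3.5): use full 900 — 2050 pallets to go.
Site-21 at 5.0: take all 1150 pallets — 900 still needed.
Site-26 (6.0): use full 600 — 300 pallets to go.
Take 300 from Site-N at 9.0 to finish.
Site-16: unused.
Cost = 150×2.5 + 900×3.5 + 1150×5.0 + 600×6.0 + 300×9.0 = 15575.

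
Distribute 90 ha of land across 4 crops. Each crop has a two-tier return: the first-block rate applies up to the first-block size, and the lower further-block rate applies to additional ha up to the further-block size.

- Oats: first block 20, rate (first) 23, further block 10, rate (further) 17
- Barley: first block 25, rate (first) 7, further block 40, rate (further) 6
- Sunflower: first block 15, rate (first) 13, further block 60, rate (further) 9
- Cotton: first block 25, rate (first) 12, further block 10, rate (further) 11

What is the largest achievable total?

1325

Treat each block as its own option and order by rate: Oats/tier1 23 > Oats/tier2 17 > Sunflower/tier1 13 > Cotton/tier1 12 > Cotton/tier2 11 > Sunflower/tier2 9 > Barley/tier1 7 > Barley/tier2 6.
Oats tier1 at 23: fill all 20 — 70 left.
Oats/tier2 (17): +10 — 60 left.
Sunflower tier1 at 13: fill all 15 — 45 left.
Cotton tier1 at 12: fill all 25 — 20 left.
Cotton/tier2 (11): +10 — 10 left.
Sunflower/tier2: +10 of 60 at 9; pool empty.
Total = 23×20 + 17×10 + 13×15 + 12×25 + 11×10 + 9×10 = 1325.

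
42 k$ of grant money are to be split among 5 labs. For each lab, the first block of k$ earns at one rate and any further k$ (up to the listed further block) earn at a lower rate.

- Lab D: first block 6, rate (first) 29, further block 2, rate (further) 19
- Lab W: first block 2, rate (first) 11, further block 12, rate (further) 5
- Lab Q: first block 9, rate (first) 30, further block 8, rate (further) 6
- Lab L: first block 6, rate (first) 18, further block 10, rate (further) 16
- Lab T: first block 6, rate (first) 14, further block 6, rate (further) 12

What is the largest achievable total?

Treat each block as its own option and order by rate: Lab Q/T1 30 > Lab D/T1 29 > Lab D/T2 19 > Lab L/T1 18 > Lab L/T2 16 > Lab T/T1 14 > Lab T/T2 12 > Lab W/T1 11 > Lab Q/T2 6 > Lab W/T2 5.
Lab Q/T1 (30): +9 ; 33 left.
Lab D T1 at 29: fill all 6 ; 27 left.
Lab D/T2 (19): +2 ; 25 left.
Fill Lab L T1 block (6 at 18) ; 19 left.
Lab L T2 at 16: fill all 10 ; 9 left.
Lab T/T1 (14): +6 ; 3 left.
Lab T T2 at 12: only 3 left, fill 3.
Total = 30×9 + 29×6 + 19×2 + 18×6 + 16×10 + 14×6 + 12×3 = 870.

870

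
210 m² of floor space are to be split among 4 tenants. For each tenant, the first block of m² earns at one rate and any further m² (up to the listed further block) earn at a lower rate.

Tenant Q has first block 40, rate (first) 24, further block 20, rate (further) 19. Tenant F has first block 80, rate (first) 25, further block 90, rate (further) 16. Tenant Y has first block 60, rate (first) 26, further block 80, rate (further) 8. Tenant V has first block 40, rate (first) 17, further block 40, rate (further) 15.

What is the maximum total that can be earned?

5070

Treat each block as its own option and order by rate: Tenant Y/T1 26 > Tenant F/T1 25 > Tenant Q/T1 24 > Tenant Q/T2 19 > Tenant V/T1 17 > Tenant F/T2 16 > Tenant V/T2 15 > Tenant Y/T2 8.
Fill Tenant Y T1 block (60 at 26) → 150 left.
Tenant F/T1 (25): +80 → 70 left.
Fill Tenant Q T1 block (40 at 24) → 30 left.
Tenant Q T2 at 19: fill all 20 → 10 left.
10 remain; put them into Tenant V T1 at 17.
Total = 26×60 + 25×80 + 24×40 + 19×20 + 17×10 = 5070.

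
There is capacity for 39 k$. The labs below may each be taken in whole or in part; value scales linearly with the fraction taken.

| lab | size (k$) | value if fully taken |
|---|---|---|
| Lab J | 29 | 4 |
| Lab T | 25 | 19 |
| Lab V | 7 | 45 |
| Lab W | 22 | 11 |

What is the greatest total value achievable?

67.5

Rank by value-to-size ratio: Lab V 45/7≈6.43, Lab T 19/25≈0.76, Lab W 11/22≈0.5, Lab J 4/29≈0.138.
Take all of Lab V (7 k$, value 45) ; 32 k$ left.
All 25 k$ of Lab T fit (value 19) ; 7 remain.
Only 7 k$ remain; take 7/22 of Lab W for value 11×7/22 = 3.5.
Total value = 67.5.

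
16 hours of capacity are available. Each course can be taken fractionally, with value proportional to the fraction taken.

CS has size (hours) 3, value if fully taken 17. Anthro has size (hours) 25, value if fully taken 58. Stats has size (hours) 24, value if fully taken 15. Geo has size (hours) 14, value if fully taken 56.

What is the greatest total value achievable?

Best value per unit of size first: CS 17/3≈5.67, Geo 56/14≈4, Anthro 58/25≈2.32, Stats 15/24≈0.625.
CS: take in full, 3 hours for value 17 → 13 left.
Only 13 hours remain; take 13/14 of Geo for value 56×13/14 = 52.
Total value = 69.

69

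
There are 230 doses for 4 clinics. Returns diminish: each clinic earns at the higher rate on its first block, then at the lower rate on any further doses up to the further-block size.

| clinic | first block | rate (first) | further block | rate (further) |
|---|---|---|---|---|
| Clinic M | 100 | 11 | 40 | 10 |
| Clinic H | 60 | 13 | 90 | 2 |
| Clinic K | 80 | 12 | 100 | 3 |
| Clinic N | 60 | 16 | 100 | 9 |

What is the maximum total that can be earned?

3030

Rank every tier by rate: Clinic N/tier1 16 > Clinic H/tier1 13 > Clinic K/tier1 12 > Clinic M/tier1 11 > Clinic M/tier2 10 > Clinic N/tier2 9 > Clinic K/tier2 3 > Clinic H/tier2 2.
Clinic N tier1 at 16: fill all 60 ; 170 left.
Fill Clinic H tier1 block (60 at 13) ; 110 left.
Clinic K/tier1 (12): +80 ; 30 left.
Clinic M tier1 at 11: only 30 left, fill 30.
Total = 16×60 + 13×60 + 12×80 + 11×30 = 3030.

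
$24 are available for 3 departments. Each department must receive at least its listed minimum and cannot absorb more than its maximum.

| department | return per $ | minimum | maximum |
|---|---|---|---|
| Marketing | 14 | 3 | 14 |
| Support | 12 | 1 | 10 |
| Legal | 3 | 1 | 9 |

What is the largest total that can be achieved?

Meeting every minimum uses 3+1+1 = 5 $, leaving 19.
Rank by return per $: Marketing 14 > Support 12 > Legal 3.
Give Marketing 11 more to hit its cap of 14 → 8 left.
Only 8 left; Support takes them to reach 9.
Total = 14×14 + 12×9 + 3×1 = 307.

307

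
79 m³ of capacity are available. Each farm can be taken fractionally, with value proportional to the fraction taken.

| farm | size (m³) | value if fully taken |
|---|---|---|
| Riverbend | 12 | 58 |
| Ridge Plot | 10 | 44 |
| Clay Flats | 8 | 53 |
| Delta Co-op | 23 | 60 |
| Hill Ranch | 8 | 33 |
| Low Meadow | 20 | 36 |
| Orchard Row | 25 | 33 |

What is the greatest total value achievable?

280.4

Sort by value density: Clay Flats 53/8≈6.62, Riverbend 58/12≈4.83, Ridge Plot 44/10≈4.4, Hill Ranch 33/8≈4.12, Delta Co-op 60/23≈2.61, Low Meadow 36/20≈1.8, Orchard Row 33/25≈1.32.
All 8 m³ of Clay Flats fit (value 53) ; 71 remain.
Take all of Riverbend (12 m³, value 58) ; 59 m³ left.
Ridge Plot: take in full, 10 m³ for value 44 ; 49 left.
All 8 m³ of Hill Ranch fit (value 33) ; 41 remain.
Delta Co-op: take in full, 23 m³ for value 60 ; 18 left.
18 m³ left: a 18/20 share of Low Meadow gives 36×18/20 = 32.4.
Total value = 280.4.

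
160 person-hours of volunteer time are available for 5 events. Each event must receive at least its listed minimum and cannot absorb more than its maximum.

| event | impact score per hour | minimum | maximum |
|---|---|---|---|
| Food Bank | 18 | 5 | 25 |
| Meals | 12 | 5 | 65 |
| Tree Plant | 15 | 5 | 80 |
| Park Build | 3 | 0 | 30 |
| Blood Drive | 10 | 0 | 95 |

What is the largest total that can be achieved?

2310

Meeting every minimum uses 5+5+5+0+0 = 15 person-hours, leaving 145.
Highest impact score per hour first: Food Bank 18 > Tree Plant 15 > Meals 12 > Blood Drive 10 > Park Build 3.
Food Bank takes 20 more to reach its cap of 25 — 125 left.
Tree Plant: +75 to 80 (cap) — 50 left.
Meals: +50 (room for 60) → 55. Pool exhausted.
Total = 18×25 + 12×55 + 15×80 = 2310.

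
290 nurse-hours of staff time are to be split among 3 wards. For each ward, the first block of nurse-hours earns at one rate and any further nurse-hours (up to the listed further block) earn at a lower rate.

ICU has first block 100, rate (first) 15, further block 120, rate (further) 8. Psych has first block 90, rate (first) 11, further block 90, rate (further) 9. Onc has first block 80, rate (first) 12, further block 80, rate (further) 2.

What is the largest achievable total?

Order all 6 blocks by rate: ICU/tier1 15 > Onc/tier1 12 > Psych/tier1 11 > Psych/tier2 9 > ICU/tier2 8 > Onc/tier2 2.
Fill ICU tier1 block (100 at 15) ; 190 left.
Onc tier1 at 12: fill all 80 ; 110 left.
Psych tier1 at 11: fill all 90 ; 20 left.
20 remain; put them into Psych tier2 at 9.
Total = 15×100 + 12×80 + 11×90 + 9×20 = 3630.

3630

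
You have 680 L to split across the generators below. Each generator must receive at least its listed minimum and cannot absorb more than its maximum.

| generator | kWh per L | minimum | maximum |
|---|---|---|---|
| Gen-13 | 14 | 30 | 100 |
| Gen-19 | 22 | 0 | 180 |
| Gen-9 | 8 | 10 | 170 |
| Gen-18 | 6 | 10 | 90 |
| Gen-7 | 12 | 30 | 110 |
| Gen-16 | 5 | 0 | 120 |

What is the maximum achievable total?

8730

Meeting every minimum uses 30+0+10+10+30+0 = 80 L, leaving 600.
Order the generators by kWh per L: Gen-19 22 > Gen-13 14 > Gen-7 12 > Gen-9 8 > Gen-18 6 > Gen-16 5.
Gen-19 takes 180 more to reach its cap of 180 → 420 left.
Give Gen-13 70 more to hit its cap of 100 → 350 left.
Gen-7: +80 to 110 (cap) → 270 left.
Gen-9 takes 160 more to reach its cap of 170 → 110 left.
Gen-18: +80 to 90 (cap) → 30 left.
Gen-16: +30 (room for 120) → 30. Pool exhausted.
Total = 14×100 + 22×180 + 8×170 + 6×90 + 12×110 + 5×30 = 8730.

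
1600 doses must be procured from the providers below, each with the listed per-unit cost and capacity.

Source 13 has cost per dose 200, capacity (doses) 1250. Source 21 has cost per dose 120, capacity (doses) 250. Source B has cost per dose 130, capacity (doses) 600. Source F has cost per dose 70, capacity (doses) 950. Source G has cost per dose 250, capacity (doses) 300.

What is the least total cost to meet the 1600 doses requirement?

Cheapest first:
Source F (70): use full 950 → 650 doses to go.
Source 21 at 120: take all 250 doses → 400 still needed.
Source B at 130: take 400 of its 600 → requirement met.
Source 13, Source G: unused.
Cost = 950×70 + 250×120 + 400×130 = 148500.

148500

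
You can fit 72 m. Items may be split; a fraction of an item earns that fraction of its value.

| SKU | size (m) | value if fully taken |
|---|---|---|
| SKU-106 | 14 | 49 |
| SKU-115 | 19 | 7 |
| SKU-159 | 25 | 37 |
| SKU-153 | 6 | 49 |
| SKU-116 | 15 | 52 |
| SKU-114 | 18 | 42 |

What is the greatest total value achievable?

Best value per unit of size first: SKU-153 49/6≈8.17, SKU-106 49/14≈3.5, SKU-116 52/15≈3.47, SKU-114 42/18≈2.33, SKU-159 37/25≈1.48, SKU-115 7/19≈0.368.
Take all of SKU-153 (6 m, value 49) ; 66 m left.
All 14 m of SKU-106 fit (value 49) ; 52 remain.
SKU-116: take in full, 15 m for value 52 ; 37 left.
SKU-114: take in full, 18 m for value 42 ; 19 left.
Fill the last 19 m with part of SKU-159: 19/25 of it earns 28.12.
Total value = 220.12.

220.12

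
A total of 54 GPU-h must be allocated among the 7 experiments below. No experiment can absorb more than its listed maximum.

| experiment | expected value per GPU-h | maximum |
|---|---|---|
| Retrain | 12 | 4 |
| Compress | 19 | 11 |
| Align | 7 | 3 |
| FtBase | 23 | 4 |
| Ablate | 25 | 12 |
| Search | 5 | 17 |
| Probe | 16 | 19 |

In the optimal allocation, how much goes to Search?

Rank by expected value per GPU-h: Ablate 25 > FtBase 23 > Compress 19 > Probe 16 > Retrain 12 > Align 7 > Search 5.
Ablate: +12 to 12 (cap) ; 42 left.
FtBase takes 4 to reach its cap of 4 ; 38 left.
Give Compress 11 to hit its cap of 11 ; 27 left.
Probe takes 19 to reach its cap of 19 ; 8 left.
Retrain: +4 to 4 (cap) ; 4 left.
Align takes 3 to reach its cap of 3 ; 1 left.
Only 1 left; Search takes them to reach 1.

1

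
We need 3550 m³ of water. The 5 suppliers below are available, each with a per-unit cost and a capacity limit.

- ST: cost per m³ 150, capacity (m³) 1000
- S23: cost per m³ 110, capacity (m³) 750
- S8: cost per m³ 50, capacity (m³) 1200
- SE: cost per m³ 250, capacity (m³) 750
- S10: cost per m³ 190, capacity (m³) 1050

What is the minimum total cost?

Cheapest first:
Take 1200 from S8 at 50 → need 2350 more.
Take 750 from S23 at 110 → need 1600 more.
ST at 150: take all 1000 m³ → 600 still needed.
Take 600 from S10 at 190 to finish.
SE: unused.
Cost = 1200×50 + 750×110 + 1000×150 + 600×190 = 406500.

406500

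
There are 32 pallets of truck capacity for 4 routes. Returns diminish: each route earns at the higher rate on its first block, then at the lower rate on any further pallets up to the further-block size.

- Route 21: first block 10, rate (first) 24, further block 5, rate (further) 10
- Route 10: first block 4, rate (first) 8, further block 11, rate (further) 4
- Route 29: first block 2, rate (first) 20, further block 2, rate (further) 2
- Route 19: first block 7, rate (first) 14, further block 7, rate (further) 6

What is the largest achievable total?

484

Treat each block as its own option and order by rate: Route 21/tier1 24 > Route 29/tier1 20 > Route 19/tier1 14 > Route 21/tier2 10 > Route 10/tier1 8 > Route 19/tier2 6 > Route 10/tier2 4 > Route 29/tier2 2.
Route 21 tier1 at 24: fill all 10 — 22 left.
Route 29 tier1 at 20: fill all 2 — 20 left.
Fill Route 19 tier1 block (7 at 14) — 13 left.
Fill Route 21 tier2 block (5 at 10) — 8 left.
Route 10 tier1 at 8: fill all 4 — 4 left.
Route 19 tier2 at 6: only 4 left, fill 4.
Total = 24×10 + 20×2 + 14×7 + 10×5 + 8×4 + 6×4 = 484.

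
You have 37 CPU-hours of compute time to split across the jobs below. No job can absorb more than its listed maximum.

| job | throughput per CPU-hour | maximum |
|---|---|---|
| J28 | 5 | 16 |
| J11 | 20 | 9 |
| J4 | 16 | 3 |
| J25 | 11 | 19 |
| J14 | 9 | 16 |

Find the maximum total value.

Rank by throughput per CPU-hour: J11 20 > J4 16 > J25 11 > J14 9 > J28 5.
J11 takes 9 to reach its cap of 9 — 28 left.
J4 takes 3 to reach its cap of 3 — 25 left.
J25: +19 to 19 (cap) — 6 left.
J14 has room for 16 but only 6 remain, so it gets 6.
Total = 20×9 + 16×3 + 11×19 + 9×6 = 491.

491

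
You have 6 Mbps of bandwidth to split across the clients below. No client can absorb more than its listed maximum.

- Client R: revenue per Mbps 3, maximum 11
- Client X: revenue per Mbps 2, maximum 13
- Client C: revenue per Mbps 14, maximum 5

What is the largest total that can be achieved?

Order the clients by revenue per Mbps: Client C 14 > Client R 3 > Client X 2.
Client C: +5 to 5 (cap) — 1 left.
Client R has room for 11 but only 1 remain, so it gets 1.
Total = 3×1 + 14×5 = 73.

73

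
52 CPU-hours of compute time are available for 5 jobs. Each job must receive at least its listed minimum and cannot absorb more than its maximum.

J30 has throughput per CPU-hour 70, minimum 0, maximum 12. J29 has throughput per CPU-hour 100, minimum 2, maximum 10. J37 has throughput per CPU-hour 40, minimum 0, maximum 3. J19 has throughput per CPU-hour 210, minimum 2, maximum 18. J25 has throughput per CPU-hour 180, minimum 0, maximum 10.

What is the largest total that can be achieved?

Meeting every minimum uses 0+2+0+2+0 = 4 CPU-hours, leaving 48.
Rank by throughput per CPU-hour: J19 210 > J25 180 > J29 100 > J30 70 > J37 40.
J19 takes 16 more to reach its cap of 18 ; 32 left.
Give J25 10 more to hit its cap of 10 ; 22 left.
Give J29 8 more to hit its cap of 10 ; 14 left.
J30: +12 to 12 (cap) ; 2 left.
J37: +2 (room for 3) → 2. Pool exhausted.
Total = 70×12 + 100×10 + 40×2 + 210×18 + 180×10 = 7500.

7500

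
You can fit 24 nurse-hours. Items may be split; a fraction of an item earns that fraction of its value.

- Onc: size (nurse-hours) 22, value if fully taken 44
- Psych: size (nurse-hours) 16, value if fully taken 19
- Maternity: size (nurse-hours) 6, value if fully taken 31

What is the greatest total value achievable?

67

Sort by value density: Maternity 31/6≈5.17, Onc 44/22≈2, Psych 19/16≈1.19.
Take all of Maternity (6 nurse-hours, value 31) — 18 nurse-hours left.
Fill the last 18 nurse-hours with part of Onc: 18/22 of it earns 36.
Total value = 67.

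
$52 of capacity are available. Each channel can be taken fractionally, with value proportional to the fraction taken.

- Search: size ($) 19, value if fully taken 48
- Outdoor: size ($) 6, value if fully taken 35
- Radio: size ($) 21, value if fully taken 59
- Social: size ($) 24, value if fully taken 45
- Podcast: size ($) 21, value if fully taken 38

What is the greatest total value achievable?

153.25

Rank by value-to-size ratio: Outdoor 35/6≈5.83, Radio 59/21≈2.81, Search 48/19≈2.53, Social 45/24≈1.88, Podcast 38/21≈1.81.
All 6 $ of Outdoor fit (value 35) → 46 remain.
Radio: take in full, 21 $ for value 59 → 25 left.
Search: take in full, 19 $ for value 48 → 6 left.
6 $ left: a 6/24 share of Social gives 45×6/24 = 11.25.
Total value = 153.25.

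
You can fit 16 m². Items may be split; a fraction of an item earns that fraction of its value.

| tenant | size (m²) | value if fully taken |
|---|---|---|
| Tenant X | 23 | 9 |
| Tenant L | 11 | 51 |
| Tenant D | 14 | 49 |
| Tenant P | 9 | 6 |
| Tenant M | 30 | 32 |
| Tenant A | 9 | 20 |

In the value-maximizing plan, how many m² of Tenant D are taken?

5

Best value per unit of size first: Tenant L 51/11≈4.64, Tenant D 49/14≈3.5, Tenant A 20/9≈2.22, Tenant M 32/30≈1.07, Tenant P 6/9≈0.667, Tenant X 9/23≈0.391.
Tenant L: take in full, 11 m² for value 51 — 5 left.
Only 5 m² remain; take 5/14 of Tenant D for value 49×5/14 = 17.5.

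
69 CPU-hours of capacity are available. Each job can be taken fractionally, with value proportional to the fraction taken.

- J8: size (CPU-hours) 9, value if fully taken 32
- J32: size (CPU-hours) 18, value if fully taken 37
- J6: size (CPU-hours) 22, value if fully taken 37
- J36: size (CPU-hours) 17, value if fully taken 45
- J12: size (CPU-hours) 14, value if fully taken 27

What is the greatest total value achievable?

Rank by value-to-size ratio: J8 32/9≈3.56, J36 45/17≈2.65, J32 37/18≈2.06, J12 27/14≈1.93, J6 37/22≈1.68.
All 9 CPU-hours of J8 fit (value 32) — 60 remain.
All 17 CPU-hours of J36 fit (value 45) — 43 remain.
J32: take in full, 18 CPU-hours for value 37 — 25 left.
J12: take in full, 14 CPU-hours for value 27 — 11 left.
Fill the last 11 CPU-hours with part of J6: 11/22 of it earns 18.5.
Total value = 159.5.

159.5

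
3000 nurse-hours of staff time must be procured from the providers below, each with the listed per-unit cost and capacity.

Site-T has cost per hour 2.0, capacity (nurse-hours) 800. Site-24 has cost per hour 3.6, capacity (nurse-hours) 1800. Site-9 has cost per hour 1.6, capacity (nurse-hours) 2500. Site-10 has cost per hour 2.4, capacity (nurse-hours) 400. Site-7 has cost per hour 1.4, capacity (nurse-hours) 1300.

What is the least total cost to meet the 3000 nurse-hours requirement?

4540

Use providers in increasing cost order.
Site-7 (1.4): use full 1300 ; 1700 nurse-hours to go.
Site-9 at 1.6: take 1700 of its 2500 ; requirement met.
Site-T, Site-10, Site-24: unused.
Cost = 1300×1.4 + 1700×1.6 = 4540.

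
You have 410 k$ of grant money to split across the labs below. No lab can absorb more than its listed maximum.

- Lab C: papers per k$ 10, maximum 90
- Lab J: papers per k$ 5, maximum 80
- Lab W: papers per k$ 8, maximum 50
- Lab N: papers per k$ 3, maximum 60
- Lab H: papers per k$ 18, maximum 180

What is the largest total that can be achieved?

4970

Highest papers per k$ first: Lab H 18 > Lab C 10 > Lab W 8 > Lab J 5 > Lab N 3.
Lab H takes 180 to reach its cap of 180 → 230 left.
Lab C: +90 to 90 (cap) → 140 left.
Lab W takes 50 to reach its cap of 50 → 90 left.
Lab J takes 80 to reach its cap of 80 → 10 left.
Lab N has room for 60 but only 10 remain, so it gets 10.
Total = 10×90 + 5×80 + 8×50 + 3×10 + 18×180 = 4970.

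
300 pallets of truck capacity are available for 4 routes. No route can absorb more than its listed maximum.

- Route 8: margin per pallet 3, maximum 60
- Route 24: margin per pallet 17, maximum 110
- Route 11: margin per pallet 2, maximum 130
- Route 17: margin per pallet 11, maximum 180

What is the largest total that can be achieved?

3880

Rank by margin per pallet: Route 24 17 > Route 17 11 > Route 8 3 > Route 11 2.
Give Route 24 110 to hit its cap of 110 → 190 left.
Route 17 takes 180 to reach its cap of 180 → 10 left.
Route 8: +10 (room for 60) → 10. Pool exhausted.
Total = 3×10 + 17×110 + 11×180 = 3880.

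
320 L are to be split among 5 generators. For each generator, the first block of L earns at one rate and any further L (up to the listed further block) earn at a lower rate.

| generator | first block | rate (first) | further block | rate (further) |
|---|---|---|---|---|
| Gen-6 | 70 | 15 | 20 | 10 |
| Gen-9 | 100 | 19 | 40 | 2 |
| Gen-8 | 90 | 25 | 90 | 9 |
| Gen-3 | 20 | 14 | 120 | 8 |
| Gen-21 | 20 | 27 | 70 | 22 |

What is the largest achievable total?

Rank every tier by rate: Gen-21/first 27 > Gen-8/first 25 > Gen-21/second 22 > Gen-9/first 19 > Gen-6/first 15 > Gen-3/first 14 > Gen-6/second 10 > Gen-8/second 9 > Gen-3/second 8 > Gen-9/second 2.
Fill Gen-21 first block (20 at 27) ; 300 left.
Gen-8/first (25): +90 ; 210 left.
Gen-21 second at 22: fill all 70 ; 140 left.
Fill Gen-9 first block (100 at 19) ; 40 left.
Gen-6/first: +40 of 70 at 15; pool empty.
Total = 27×20 + 25×90 + 22×70 + 19×100 + 15×40 = 6830.

6830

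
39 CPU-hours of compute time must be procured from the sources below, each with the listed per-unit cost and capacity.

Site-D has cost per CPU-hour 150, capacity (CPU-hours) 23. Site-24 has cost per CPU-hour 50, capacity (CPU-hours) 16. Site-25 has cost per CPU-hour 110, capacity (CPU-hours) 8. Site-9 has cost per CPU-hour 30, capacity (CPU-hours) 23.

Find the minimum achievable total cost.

1490

Fill from the cheapest source first.
Site-9 (30): use full 23 — 16 CPU-hours to go.
Site-24 at 50: take all 16 CPU-hours — 0 still needed.
Site-25, Site-D: unused.
Cost = 23×30 + 16×50 = 1490.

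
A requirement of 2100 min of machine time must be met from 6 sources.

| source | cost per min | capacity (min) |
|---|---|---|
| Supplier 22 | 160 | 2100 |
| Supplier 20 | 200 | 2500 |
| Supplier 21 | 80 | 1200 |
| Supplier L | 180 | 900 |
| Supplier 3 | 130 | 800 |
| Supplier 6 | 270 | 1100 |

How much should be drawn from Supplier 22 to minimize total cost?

Fill from the cheapest source first.
Supplier 21 at 80: take all 1200 min — 900 still needed.
Supplier 3 at 130: take all 800 min — 100 still needed.
Supplier 22 at 160: take 100 of its 2100 — requirement met.
Supplier L, Supplier 20, Supplier 6: unused.

100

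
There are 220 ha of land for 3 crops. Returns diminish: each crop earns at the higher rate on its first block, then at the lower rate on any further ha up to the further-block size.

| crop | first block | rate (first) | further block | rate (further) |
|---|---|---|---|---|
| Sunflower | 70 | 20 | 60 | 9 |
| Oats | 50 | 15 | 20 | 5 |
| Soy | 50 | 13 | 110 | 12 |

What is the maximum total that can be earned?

3400

Order all 6 blocks by rate: Sunflower/first 20 > Oats/first 15 > Soy/first 13 > Soy/second 12 > Sunflower/second 9 > Oats/second 5.
Sunflower/first (20): +70 — 150 left.
Oats/first (15): +50 — 100 left.
Soy first at 13: fill all 50 — 50 left.
Soy second at 12: only 50 left, fill 50.
Total = 20×70 + 15×50 + 13×50 + 12×50 = 3400.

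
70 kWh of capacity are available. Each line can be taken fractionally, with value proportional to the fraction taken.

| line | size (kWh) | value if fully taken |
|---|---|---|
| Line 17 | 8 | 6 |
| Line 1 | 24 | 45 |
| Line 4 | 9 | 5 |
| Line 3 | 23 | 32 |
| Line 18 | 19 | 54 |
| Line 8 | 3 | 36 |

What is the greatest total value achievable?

167.75

Rank by value-to-size ratio: Line 8 36/3≈12, Line 18 54/19≈2.84, Line 1 45/24≈1.88, Line 3 32/23≈1.39, Line 17 6/8≈0.75, Line 4 5/9≈0.556.
Take all of Line 8 (3 kWh, value 36) — 67 kWh left.
All 19 kWh of Line 18 fit (value 54) — 48 remain.
Take all of Line 1 (24 kWh, value 45) — 24 kWh left.
All 23 kWh of Line 3 fit (value 32) — 1 remain.
Fill the last 1 kWh with part of Line 17: 1/8 of it earns 0.75.
Total value = 167.75.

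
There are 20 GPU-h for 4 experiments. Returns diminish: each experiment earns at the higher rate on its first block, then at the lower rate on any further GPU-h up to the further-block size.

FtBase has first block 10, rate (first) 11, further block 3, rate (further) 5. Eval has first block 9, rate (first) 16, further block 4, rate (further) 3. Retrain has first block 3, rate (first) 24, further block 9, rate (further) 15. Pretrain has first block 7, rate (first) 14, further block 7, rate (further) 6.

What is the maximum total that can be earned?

336

Rank every tier by rate: Retrain/first 24 > Eval/first 16 > Retrain/second 15 > Pretrain/first 14 > FtBase/first 11 > Pretrain/second 6 > FtBase/second 5 > Eval/second 3.
Retrain first at 24: fill all 3 → 17 left.
Eval first at 16: fill all 9 → 8 left.
Retrain/second: +8 of 9 at 15; pool empty.
Total = 24×3 + 16×9 + 15×8 = 336.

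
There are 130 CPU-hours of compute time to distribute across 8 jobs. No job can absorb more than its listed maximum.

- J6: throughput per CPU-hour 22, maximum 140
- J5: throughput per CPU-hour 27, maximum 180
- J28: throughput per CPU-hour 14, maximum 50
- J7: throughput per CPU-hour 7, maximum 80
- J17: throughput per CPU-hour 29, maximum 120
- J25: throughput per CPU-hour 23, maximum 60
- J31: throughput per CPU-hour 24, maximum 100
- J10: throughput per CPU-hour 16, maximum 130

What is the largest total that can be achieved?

Order the jobs by throughput per CPU-hour: J17 29 > J5 27 > J31 24 > J25 23 > J6 22 > J10 16 > J28 14 > J7 7.
J17: +120 to 120 (cap) — 10 left.
Only 10 left; J5 takes them to reach 10.
Total = 27×10 + 29×120 = 3750.

3750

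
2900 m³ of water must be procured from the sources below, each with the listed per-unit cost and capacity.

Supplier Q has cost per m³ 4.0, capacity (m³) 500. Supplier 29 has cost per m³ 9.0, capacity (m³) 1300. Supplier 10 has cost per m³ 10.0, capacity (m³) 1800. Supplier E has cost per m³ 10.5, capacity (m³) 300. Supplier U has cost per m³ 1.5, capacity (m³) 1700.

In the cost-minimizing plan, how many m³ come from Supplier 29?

Fill from the cheapest source first.
Supplier U at 1.5: take all 1700 m³ → 1200 still needed.
Take 500 from Supplier Q at 4.0 → need 700 more.
Take 700 from Supplier 29 at 9.0 to finish.
Supplier 10, Supplier E: unused.

700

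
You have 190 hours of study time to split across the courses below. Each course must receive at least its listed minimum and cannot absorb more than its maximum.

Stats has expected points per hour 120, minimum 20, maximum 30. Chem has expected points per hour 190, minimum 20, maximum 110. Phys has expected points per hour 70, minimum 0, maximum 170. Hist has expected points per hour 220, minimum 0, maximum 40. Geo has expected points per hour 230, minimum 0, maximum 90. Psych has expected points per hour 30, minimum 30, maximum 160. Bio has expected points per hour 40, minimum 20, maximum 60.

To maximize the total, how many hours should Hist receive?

Meeting every minimum uses 20+20+0+0+0+30+20 = 90 hours, leaving 100.
Highest expected points per hour first: Geo 230 > Hist 220 > Chem 190 > Stats 120 > Phys 70 > Bio 40 > Psych 30.
Give Geo 90 more to hit its cap of 90 → 10 left.
Only 10 left; Hist takes them to reach 10.

10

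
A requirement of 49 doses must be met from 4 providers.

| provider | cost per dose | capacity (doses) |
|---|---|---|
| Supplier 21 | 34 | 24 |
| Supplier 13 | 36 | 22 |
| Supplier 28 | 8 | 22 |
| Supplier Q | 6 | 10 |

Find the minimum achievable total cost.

Cheapest first:
Take 10 from Supplier Q at 6 — need 39 more.
Supplier 28 at 8: take all 22 doses — 17 still needed.
Supplier 21 (34): take the remaining 17 — done.
Supplier 13: unused.
Cost = 10×6 + 22×8 + 17×34 = 814.

814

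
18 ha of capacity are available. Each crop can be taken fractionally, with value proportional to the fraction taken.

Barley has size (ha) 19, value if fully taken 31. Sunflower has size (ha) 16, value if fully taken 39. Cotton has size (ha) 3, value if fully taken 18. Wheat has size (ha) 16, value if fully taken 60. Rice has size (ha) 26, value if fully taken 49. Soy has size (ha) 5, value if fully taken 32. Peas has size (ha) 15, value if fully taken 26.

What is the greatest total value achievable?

87.5

Best value per unit of size first: Soy 32/5≈6.4, Cotton 18/3≈6, Wheat 60/16≈3.75, Sunflower 39/16≈2.44, Rice 49/26≈1.88, Peas 26/15≈1.73, Barley 31/19≈1.63.
Take all of Soy (5 ha, value 32) — 13 ha left.
Cotton: take in full, 3 ha for value 18 — 10 left.
10 ha left: a 10/16 share of Wheat gives 60×10/16 = 37.5.
Total value = 87.5.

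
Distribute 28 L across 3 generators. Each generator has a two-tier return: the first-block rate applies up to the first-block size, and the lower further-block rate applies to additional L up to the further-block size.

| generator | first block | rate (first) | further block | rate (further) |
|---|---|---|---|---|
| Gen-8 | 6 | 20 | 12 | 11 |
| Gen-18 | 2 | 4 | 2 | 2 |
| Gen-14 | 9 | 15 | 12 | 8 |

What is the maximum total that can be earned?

Rank every tier by rate: Gen-8/tier1 20 > Gen-14/tier1 15 > Gen-8/tier2 11 > Gen-14/tier2 8 > Gen-18/tier1 4 > Gen-18/tier2 2.
Fill Gen-8 tier1 block (6 at 20) — 22 left.
Gen-14/tier1 (15): +9 — 13 left.
Gen-8 tier2 at 11: fill all 12 — 1 left.
Gen-14 tier2 at 8: only 1 left, fill 1.
Total = 20×6 + 15×9 + 11×12 + 8×1 = 395.

395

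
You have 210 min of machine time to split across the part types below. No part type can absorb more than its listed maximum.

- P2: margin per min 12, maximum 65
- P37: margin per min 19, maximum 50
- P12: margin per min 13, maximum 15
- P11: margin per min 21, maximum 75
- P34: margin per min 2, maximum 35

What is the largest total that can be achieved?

3510

Rank by margin per min: P11 21 > P37 19 > P12 13 > P2 12 > P34 2.
P11: +75 to 75 (cap) — 135 left.
Give P37 50 to hit its cap of 50 — 85 left.
P12 takes 15 to reach its cap of 15 — 70 left.
P2: +65 to 65 (cap) — 5 left.
P34 has room for 35 but only 5 remain, so it gets 5.
Total = 12×65 + 19×50 + 13×15 + 21×75 + 2×5 = 3510.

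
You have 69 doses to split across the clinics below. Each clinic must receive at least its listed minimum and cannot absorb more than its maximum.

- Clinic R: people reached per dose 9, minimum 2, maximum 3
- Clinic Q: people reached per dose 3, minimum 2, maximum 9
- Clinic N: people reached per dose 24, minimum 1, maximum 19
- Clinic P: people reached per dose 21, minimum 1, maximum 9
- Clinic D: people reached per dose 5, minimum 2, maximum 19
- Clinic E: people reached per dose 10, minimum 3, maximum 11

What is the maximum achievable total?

Meeting every minimum uses 2+2+1+1+2+3 = 11 doses, leaving 58.
Rank by people reached per dose: Clinic N 24 > Clinic P 21 > Clinic E 10 > Clinic R 9 > Clinic D 5 > Clinic Q 3.
Clinic N: +18 to 19 (cap) → 40 left.
Clinic P: +8 to 9 (cap) → 32 left.
Give Clinic E 8 more to hit its cap of 11 → 24 left.
Clinic R takes 1 more to reach its cap of 3 → 23 left.
Clinic D takes 17 more to reach its cap of 19 → 6 left.
Only 6 left; Clinic Q takes them to reach 8.
Total = 9×3 + 3×8 + 24×19 + 21×9 + 5×19 + 10×11 = 901.

901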